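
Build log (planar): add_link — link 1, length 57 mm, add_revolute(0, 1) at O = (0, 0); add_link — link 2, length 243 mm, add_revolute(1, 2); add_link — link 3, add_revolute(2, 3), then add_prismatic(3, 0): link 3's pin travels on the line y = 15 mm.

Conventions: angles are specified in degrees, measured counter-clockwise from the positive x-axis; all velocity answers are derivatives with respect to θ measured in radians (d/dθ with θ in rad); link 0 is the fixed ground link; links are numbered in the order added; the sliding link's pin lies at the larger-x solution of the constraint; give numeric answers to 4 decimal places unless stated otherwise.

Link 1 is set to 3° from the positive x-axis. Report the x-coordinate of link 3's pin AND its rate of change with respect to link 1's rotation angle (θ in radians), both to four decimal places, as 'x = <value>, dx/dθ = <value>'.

geometry: r = 57 mm, L = 243 mm, e = 15 mm
crank pin P = (r cos θ, r sin θ) = (56.921883, 2.983150)
h = r sin θ − e = 2.983150 − 15 = -12.016850
x = r cos θ + √(L² − h²) = 56.921883 + 242.702689 = 299.624573
dx/dθ = −r sin θ − h·r cos θ/√(L² − h²) (θ in radians; h = -12.016850) = -0.164797

x = 299.6246, dx/dθ = -0.1648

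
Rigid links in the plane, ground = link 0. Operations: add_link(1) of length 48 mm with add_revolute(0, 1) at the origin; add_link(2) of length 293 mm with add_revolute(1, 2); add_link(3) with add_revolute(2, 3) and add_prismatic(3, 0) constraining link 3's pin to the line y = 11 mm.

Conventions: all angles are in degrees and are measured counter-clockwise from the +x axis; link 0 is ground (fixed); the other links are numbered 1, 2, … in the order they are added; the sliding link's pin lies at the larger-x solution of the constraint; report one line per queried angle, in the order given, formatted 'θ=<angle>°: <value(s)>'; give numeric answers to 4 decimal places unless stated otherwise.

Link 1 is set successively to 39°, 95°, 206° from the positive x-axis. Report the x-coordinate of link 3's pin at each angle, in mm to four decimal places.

geometry: r = 48 mm, L = 293 mm, e = 11 mm
θ=39°: crank pin P = (r cos θ, r sin θ) = (37.303006, 30.207379)
θ=39°: h = r sin θ − e = 30.207379 − 11 = 19.207379
θ=39°: x = r cos θ + √(L² − h²) = 37.303006 + 292.369760 = 329.672766
θ=95°: crank pin P = (r cos θ, r sin θ) = (-4.183476, 47.817346)
θ=95°: h = r sin θ − e = 47.817346 − 11 = 36.817346
θ=95°: x = r cos θ + √(L² − h²) = -4.183476 + 290.677627 = 286.494152
θ=206°: crank pin P = (r cos θ, r sin θ) = (-43.142114, -21.041815)
θ=206°: h = r sin θ − e = -21.041815 − 11 = -32.041815
θ=206°: x = r cos θ + √(L² − h²) = -43.142114 + 291.242720 = 248.100606

θ=39°: 329.6728
θ=95°: 286.4942
θ=206°: 248.1006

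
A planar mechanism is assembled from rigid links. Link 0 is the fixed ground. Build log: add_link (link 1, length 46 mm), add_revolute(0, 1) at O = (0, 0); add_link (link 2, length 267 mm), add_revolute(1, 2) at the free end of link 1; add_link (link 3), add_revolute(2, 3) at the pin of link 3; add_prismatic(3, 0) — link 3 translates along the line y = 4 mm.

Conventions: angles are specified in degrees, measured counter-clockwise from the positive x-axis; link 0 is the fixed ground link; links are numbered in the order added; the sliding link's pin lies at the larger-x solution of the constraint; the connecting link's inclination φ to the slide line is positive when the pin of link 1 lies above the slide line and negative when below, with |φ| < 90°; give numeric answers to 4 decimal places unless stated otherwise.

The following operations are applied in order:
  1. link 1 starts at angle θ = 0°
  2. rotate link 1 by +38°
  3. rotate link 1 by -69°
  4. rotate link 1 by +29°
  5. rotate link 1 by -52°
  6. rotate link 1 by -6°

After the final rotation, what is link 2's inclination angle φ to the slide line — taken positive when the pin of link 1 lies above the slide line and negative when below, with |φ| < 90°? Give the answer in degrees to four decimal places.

geometry: r = 46 mm, L = 267 mm, e = 4 mm; θ starts at 0°
rotate link 1 by +38°: θ ← 0° +38° = 38°
rotate link 1 by -69°: θ ← 38° -69° = -31°
rotate link 1 by +29°: θ ← -31° +29° = -2°
rotate link 1 by -52°: θ ← -2° -52° = -54°
rotate link 1 by -6°: θ ← -54° -6° = -60°
h = r sin θ − e = -39.837169 − 4 = -43.837169
sin φ = h / L = -43.837169 / 267 = -0.16418415
φ = arcsin(-0.16418415) = -9.449843°

-9.4498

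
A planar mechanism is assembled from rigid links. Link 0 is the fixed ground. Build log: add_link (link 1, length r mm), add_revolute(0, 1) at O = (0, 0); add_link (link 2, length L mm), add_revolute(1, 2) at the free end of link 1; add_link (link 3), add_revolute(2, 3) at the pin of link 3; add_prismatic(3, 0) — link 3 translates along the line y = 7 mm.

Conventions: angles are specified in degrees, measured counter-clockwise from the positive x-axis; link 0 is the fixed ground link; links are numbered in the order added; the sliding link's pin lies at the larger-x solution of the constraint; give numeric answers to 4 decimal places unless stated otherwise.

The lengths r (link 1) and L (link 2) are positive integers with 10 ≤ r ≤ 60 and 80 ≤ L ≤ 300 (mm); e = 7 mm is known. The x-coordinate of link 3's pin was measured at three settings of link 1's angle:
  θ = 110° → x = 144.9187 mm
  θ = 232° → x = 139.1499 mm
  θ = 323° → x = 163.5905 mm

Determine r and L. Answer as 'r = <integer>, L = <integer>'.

constraint per measurement: (x − r cos θ)² + (r sin θ − e)² = L²
subtracting the θ₁ and θ₂ equations cancels the r² and L² terms:
r = (x₁² − x₂²) / (2[(x₁cos θ₁ + e sin θ₁) − (x₂cos θ₂ + e sin θ₂)]) = 17.0000 → r = 17
L² = (x₁ − r cos θ₁)² + (r sin θ₁ − e)² = 22800.9967 → L = 151.0000 → L = 151
check at θ₃=323°: x = 163.5905 (printed 163.5905) ✓

r = 17, L = 151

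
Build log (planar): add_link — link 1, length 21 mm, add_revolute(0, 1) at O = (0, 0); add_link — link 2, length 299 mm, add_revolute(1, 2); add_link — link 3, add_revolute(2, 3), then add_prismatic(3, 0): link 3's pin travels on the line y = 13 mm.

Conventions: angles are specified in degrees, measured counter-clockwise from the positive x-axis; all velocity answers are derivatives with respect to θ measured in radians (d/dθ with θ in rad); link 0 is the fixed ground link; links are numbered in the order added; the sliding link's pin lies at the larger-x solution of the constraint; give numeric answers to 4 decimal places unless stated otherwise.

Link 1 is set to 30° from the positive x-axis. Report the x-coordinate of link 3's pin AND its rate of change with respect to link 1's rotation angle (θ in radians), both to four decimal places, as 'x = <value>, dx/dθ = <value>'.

geometry: r = 21 mm, L = 299 mm, e = 13 mm
crank pin P = (r cos θ, r sin θ) = (18.186533, 10.500000)
h = r sin θ − e = 10.500000 − 13 = -2.500000
x = r cos θ + √(L² − h²) = 18.186533 + 298.989548 = 317.176082
dx/dθ = −r sin θ − h·r cos θ/√(L² − h²) (θ in radians; h = -2.500000) = -10.347933

x = 317.1761, dx/dθ = -10.3479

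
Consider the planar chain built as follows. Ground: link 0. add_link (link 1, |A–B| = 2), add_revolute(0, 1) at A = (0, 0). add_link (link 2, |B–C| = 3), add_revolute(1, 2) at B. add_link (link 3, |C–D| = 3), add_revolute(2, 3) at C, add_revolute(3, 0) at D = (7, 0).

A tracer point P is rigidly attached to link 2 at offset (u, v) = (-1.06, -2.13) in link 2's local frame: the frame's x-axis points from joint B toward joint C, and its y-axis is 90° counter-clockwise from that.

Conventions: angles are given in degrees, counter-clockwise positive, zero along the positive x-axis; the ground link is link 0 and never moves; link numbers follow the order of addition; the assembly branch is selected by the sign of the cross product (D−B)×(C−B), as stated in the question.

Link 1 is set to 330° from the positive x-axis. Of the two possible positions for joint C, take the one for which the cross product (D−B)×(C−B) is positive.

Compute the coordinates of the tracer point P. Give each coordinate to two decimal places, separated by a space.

A=(0,0), D=(7.00,0)
B = A + 2.00·(cos330°, sin330°) = (1.7321, -1.0000)
|BD| = 5.3620
circle(B,3.00) ∩ circle(D,3.00): a=2.6810, h=1.3462
  candidates: C₊=(4.1150,0.8226) cross=7.218; C₋=(4.6171,-1.8226) cross=-7.218
  branch + wants cross > 0 → take C=(4.1150,0.8226) (cross=7.218)
ex = (C−B)/|BC| = (0.7943,0.6075); ey = (-0.6075,0.7943)
P = B + -1.06·ex + -2.13·ey = (2.1841,-3.3358)

2.18 -3.34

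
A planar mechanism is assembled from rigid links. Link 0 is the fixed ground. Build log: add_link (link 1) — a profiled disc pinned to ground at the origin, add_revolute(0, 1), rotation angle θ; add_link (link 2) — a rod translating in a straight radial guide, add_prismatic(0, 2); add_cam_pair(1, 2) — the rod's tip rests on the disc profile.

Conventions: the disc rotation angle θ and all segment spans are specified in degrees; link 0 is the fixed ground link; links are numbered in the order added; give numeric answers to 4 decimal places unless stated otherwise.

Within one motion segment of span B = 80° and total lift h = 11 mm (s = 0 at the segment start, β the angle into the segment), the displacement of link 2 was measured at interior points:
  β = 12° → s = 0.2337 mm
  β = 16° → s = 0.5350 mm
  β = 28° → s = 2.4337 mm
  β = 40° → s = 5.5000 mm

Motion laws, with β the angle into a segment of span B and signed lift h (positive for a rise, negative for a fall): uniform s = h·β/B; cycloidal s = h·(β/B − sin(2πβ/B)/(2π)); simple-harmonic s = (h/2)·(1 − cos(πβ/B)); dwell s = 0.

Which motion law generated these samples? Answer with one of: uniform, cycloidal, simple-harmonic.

candidates at β/B = r: uniform s = h·r (linear in β); cycloidal s = h·(r − sin(2πr)/(2π)); simple-harmonic s = (h/2)(1 − cos(πr))
β=12°: printed 0.2337 | uniform 1.6500, cycloidal 0.2337, simple-harmonic 0.5995
β=16°: printed 0.5350 | uniform 2.2000, cycloidal 0.5350, simple-harmonic 1.0504
β=28°: printed 2.4337 | uniform 3.8500, cycloidal 2.4337, simple-harmonic 3.0031
β=40°: printed 5.5000 | uniform 5.5000, cycloidal 5.5000, simple-harmonic 5.5000
only one law matches every sample → cycloidal

cycloidal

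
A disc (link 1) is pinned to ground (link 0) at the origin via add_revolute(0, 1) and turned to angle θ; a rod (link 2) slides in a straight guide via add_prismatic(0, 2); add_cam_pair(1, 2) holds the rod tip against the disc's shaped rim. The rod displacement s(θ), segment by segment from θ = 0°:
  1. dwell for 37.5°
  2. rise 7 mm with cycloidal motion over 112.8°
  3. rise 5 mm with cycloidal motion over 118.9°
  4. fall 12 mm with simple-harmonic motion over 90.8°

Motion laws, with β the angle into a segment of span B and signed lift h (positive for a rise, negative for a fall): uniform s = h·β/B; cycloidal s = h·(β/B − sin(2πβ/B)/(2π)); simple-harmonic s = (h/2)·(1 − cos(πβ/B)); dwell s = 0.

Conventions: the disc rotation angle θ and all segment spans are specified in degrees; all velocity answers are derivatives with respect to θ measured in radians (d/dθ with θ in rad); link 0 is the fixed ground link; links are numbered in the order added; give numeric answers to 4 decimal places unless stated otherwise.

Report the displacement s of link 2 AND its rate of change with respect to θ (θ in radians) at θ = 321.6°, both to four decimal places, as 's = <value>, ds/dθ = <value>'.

segment 1 (0° to 37.5°, dwell): s unchanged at 0.0000
segment 2 (37.5° to 150.3°, cycloidal, h = 7) is passed completely: s = 0.0000 + (7) = 7.0000
segment 3 (150.3° to 269.2°, cycloidal, h = 5) is passed completely: s = 7.0000 + (5) = 12.0000
θ = 321.6° falls in segment 4 (269.2° to 360°, simple-harmonic, h = -12): β = 321.6 − 269.2 = 52.4°, B = 90.8°; Δs = -12/2·(1 − cos(π·0.5771)) = -7.4390; s = 12.0000 − 7.4390 = 4.5610
velocity in seg [269.2°–360°] (simple-harmonic), θ in radians: β = 52.4° = 0.9146 rad, B = 90.8° = 1.5848 rad; ds/dθ = (πh/(2B)) sin(πβ/B) = (π·(-12)/(2·1.5848)) sin(π·0.5771) = -11.547130 mm/rad

s = 4.5610, ds/dθ = -11.5471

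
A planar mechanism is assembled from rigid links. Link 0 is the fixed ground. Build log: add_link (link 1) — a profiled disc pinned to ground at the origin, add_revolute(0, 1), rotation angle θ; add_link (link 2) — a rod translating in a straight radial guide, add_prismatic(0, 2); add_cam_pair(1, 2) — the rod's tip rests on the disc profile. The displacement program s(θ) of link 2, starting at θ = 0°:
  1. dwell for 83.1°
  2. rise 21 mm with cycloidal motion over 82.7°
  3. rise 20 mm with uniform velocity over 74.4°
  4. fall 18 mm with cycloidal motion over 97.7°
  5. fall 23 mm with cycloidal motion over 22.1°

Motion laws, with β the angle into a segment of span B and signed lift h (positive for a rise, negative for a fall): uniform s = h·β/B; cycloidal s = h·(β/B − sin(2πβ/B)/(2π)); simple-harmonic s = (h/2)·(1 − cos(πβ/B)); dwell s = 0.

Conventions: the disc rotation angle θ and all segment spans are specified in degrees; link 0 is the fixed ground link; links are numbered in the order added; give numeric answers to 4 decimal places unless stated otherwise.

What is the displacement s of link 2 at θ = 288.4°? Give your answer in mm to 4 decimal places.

seg 1 [0°–83.1°] dwell: s stays 0.0000
seg 2 [83.1°–165.8°] cycloidal, h=21: full span → s += 21 → s = 21.0000
seg 3 [165.8°–240.2°] uniform, h=20: full span → s += 20 → s = 41.0000
seg 4 [240.2°–337.9°] cycloidal, h=-18: θ=288.4° here. β=48.2, B=97.7. -18·(0.4933 − sin(2π·0.4933)/(2π)) = -8.7605 → s = 32.2395

32.2395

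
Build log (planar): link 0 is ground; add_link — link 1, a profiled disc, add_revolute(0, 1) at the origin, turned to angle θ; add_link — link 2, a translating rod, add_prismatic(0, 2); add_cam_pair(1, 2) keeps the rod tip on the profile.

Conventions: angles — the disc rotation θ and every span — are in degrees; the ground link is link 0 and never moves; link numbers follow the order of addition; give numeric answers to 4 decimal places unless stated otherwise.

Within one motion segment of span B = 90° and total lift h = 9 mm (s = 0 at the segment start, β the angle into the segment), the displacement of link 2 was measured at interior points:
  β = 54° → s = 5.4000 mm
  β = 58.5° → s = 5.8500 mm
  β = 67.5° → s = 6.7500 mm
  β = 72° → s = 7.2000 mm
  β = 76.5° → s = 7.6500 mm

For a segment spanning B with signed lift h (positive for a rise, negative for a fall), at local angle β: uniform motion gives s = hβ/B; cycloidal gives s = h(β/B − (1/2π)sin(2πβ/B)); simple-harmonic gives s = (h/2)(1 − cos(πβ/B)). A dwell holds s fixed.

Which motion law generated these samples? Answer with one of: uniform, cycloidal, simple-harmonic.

candidates at β/B = r: uniform s = h·r (linear in β); cycloidal s = h·(r − sin(2πr)/(2π)); simple-harmonic s = (h/2)(1 − cos(πr))
β=54°: printed 5.4000 | uniform 5.4000, cycloidal 6.2419, simple-harmonic 5.8906
β=58.5°: printed 5.8500 | uniform 5.8500, cycloidal 7.0088, simple-harmonic 6.5430
β=67.5°: printed 6.7500 | uniform 6.7500, cycloidal 8.1824, simple-harmonic 7.6820
β=72°: printed 7.2000 | uniform 7.2000, cycloidal 8.5623, simple-harmonic 8.1406
β=76.5°: printed 7.6500 | uniform 7.6500, cycloidal 8.8088, simple-harmonic 8.5095
only one law matches every sample → uniform

uniform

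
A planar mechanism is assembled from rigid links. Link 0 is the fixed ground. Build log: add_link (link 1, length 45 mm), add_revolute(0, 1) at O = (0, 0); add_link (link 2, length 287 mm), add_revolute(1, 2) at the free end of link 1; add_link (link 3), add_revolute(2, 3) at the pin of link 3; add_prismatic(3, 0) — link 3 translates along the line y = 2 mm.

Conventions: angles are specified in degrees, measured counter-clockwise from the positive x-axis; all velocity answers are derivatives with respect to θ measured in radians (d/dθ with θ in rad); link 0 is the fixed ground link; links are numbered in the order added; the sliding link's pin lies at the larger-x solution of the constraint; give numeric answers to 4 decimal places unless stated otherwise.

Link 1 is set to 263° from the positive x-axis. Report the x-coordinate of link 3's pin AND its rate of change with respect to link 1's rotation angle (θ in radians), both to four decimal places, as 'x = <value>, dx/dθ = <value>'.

geometry: r = 45 mm, L = 287 mm, e = 2 mm
crank pin P = (r cos θ, r sin θ) = (-5.484120, -44.664577)
h = r sin θ − e = -44.664577 − 2 = -46.664577
x = r cos θ + √(L² − h²) = -5.484120 + 283.180891 = 277.696771
dx/dθ = −r sin θ − h·r cos θ/√(L² − h²) (θ in radians; h = -46.664577) = 43.760864

x = 277.6968, dx/dθ = 43.7609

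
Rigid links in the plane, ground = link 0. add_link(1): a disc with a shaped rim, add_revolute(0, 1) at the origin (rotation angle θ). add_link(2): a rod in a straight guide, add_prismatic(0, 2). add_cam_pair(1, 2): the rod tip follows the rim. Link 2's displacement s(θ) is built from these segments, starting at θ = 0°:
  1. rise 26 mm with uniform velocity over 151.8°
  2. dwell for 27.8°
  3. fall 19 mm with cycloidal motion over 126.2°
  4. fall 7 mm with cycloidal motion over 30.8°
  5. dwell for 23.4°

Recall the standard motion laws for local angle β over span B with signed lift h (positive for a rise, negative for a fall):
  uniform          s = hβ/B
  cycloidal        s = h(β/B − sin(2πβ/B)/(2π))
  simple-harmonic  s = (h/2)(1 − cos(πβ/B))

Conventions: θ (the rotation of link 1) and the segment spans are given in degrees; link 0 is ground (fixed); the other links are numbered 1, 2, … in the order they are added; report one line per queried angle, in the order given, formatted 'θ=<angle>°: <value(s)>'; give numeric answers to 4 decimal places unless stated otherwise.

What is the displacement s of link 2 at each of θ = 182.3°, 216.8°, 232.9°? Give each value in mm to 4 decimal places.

segment 1 (0° to 151.8°, uniform, h = 26) is passed completely: s = 0.0000 + (26) = 26.0000
segment 2 (151.8° to 179.6°, dwell): s unchanged at 26.0000
θ = 182.3° falls in segment 3 (179.6° to 305.8°, cycloidal, h = -19): β = 182.3 − 179.6 = 2.7°, B = 126.2°; Δs = -19·(0.0214 − sin(2π·0.0214)/(2π)) = -0.0012; s = 26.0000 − 0.0012 = 25.9988
θ = 216.8° falls in segment 3 (179.6° to 305.8°, cycloidal, h = -19): β = 216.8 − 179.6 = 37.2°, B = 126.2°; Δs = -19·(0.2948 − sin(2π·0.2948)/(2π)) = -2.6955; s = 26.0000 − 2.6955 = 23.3045
θ = 232.9° falls in segment 3 (179.6° to 305.8°, cycloidal, h = -19): β = 232.9 − 179.6 = 53.3°, B = 126.2°; Δs = -19·(0.4223 − sin(2π·0.4223)/(2π)) = -6.6070; s = 26.0000 − 6.6070 = 19.3930

θ=182.3°: 25.9988
θ=216.8°: 23.3045
θ=232.9°: 19.3930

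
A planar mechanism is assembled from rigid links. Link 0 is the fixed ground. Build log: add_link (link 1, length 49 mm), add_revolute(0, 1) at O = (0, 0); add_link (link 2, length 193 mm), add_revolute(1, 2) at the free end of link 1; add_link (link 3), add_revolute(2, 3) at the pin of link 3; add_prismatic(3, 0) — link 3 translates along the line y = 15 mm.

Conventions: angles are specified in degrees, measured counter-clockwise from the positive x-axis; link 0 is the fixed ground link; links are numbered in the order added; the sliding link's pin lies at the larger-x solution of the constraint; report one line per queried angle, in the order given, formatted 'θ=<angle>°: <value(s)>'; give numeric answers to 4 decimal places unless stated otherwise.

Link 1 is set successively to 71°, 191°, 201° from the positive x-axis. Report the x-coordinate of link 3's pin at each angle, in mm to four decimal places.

geometry: r = 49 mm, L = 193 mm, e = 15 mm
θ=71°: crank pin P = (r cos θ, r sin θ) = (15.952840, 46.330410)
θ=71°: h = r sin θ − e = 46.330410 − 15 = 31.330410
θ=71°: x = r cos θ + √(L² − h²) = 15.952840 + 190.440031 = 206.392871
θ=191°: crank pin P = (r cos θ, r sin θ) = (-48.099732, -9.349641)
θ=191°: h = r sin θ − e = -9.349641 − 15 = -24.349641
θ=191°: x = r cos θ + √(L² − h²) = -48.099732 + 191.457815 = 143.358083
θ=201°: crank pin P = (r cos θ, r sin θ) = (-45.745441, -17.560030)
θ=201°: h = r sin θ − e = -17.560030 − 15 = -32.560030
θ=201°: x = r cos θ + √(L² − h²) = -45.745441 + 190.233658 = 144.488217

θ=71°: 206.3929
θ=191°: 143.3581
θ=201°: 144.4882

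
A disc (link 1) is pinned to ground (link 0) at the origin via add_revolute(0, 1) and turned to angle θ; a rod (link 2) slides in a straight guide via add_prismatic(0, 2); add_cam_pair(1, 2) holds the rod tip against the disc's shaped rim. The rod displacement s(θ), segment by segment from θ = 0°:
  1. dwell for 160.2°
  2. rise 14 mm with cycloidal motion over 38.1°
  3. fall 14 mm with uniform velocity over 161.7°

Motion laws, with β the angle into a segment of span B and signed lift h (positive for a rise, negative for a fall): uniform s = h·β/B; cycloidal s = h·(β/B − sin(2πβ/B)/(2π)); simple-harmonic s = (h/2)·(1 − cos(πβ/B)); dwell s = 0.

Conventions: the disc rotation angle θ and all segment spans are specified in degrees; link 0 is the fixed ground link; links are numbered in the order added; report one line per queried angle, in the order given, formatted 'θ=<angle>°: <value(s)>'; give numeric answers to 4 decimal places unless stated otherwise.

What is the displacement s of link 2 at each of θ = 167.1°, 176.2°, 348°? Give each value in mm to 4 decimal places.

segment 1 (0° to 160.2°, dwell): s unchanged at 0.0000
θ = 167.1° falls in segment 2 (160.2° to 198.3°, cycloidal, h = 14): β = 167.1 − 160.2 = 6.9°, B = 38.1°; Δs = 14·(0.1811 − sin(2π·0.1811)/(2π)) = 0.5128; s = 0.0000 + 0.5128 = 0.5128
θ = 176.2° falls in segment 2 (160.2° to 198.3°, cycloidal, h = 14): β = 176.2 − 160.2 = 16°, B = 38.1°; Δs = 14·(0.4199 − sin(2π·0.4199)/(2π)) = 4.8052; s = 0.0000 + 4.8052 = 4.8052
segment 2 (160.2° to 198.3°, cycloidal, h = 14) is passed completely: s = 0.0000 + (14) = 14.0000
θ = 348° falls in segment 3 (198.3° to 360°, uniform, h = -14): β = 348 − 198.3 = 149.7°, B = 161.7°; Δs = -14·149.7/161.7 = -12.9610; s = 14.0000 − 12.9610 = 1.0390

θ=167.1°: 0.5128
θ=176.2°: 4.8052
θ=348°: 1.0390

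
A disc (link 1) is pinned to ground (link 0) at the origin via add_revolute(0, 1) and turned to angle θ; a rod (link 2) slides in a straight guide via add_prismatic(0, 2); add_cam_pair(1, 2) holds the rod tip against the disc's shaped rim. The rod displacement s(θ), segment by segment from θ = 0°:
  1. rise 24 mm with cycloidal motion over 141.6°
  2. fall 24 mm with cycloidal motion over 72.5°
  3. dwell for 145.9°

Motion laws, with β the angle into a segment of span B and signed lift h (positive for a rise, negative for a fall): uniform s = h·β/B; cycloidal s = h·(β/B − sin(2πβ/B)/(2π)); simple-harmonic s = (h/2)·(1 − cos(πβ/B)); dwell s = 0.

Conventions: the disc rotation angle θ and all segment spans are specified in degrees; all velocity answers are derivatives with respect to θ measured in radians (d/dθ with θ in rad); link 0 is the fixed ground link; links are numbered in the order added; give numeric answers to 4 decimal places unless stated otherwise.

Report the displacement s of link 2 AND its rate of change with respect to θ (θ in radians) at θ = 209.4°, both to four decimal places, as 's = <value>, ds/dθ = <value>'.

segment 1 (0° to 141.6°, cycloidal, h = 24) is passed completely: s = 0.0000 + (24) = 24.0000
θ = 209.4° falls in segment 2 (141.6° to 214.1°, cycloidal, h = -24): β = 209.4 − 141.6 = 67.8°, B = 72.5°; Δs = -24·(0.9352 − sin(2π·0.9352)/(2π)) = -23.9573; s = 24.0000 − 23.9573 = 0.0427
velocity in seg [141.6°–214.1°] (cycloidal), θ in radians: β = 67.8° = 1.1833 rad, B = 72.5° = 1.2654 rad; ds/dθ = (h/B)(1 − cos(2πβ/B)) = ((-24)/1.2654)(1 − cos(2π·0.9352)) = -1.551788 mm/rad

s = 0.0427, ds/dθ = -1.5518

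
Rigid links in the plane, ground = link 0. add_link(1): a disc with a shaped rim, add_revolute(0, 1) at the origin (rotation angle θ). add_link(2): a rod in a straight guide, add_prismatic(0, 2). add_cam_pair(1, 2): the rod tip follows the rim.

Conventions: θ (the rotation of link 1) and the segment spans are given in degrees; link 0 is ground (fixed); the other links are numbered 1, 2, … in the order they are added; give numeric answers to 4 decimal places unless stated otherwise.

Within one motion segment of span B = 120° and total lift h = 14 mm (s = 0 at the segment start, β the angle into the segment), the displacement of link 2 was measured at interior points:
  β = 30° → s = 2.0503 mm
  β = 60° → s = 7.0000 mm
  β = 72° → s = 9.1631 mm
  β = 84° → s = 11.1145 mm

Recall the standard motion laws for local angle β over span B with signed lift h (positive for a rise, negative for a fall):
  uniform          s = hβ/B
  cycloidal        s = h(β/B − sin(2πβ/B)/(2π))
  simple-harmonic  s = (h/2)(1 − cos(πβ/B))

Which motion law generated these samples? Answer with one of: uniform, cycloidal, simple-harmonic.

candidates at β/B = r: uniform s = h·r (linear in β); cycloidal s = h·(r − sin(2πr)/(2π)); simple-harmonic s = (h/2)(1 − cos(πr))
β=30°: printed 2.0503 | uniform 3.5000, cycloidal 1.2718, simple-harmonic 2.0503
β=60°: printed 7.0000 | uniform 7.0000, cycloidal 7.0000, simple-harmonic 7.0000
β=72°: printed 9.1631 | uniform 8.4000, cycloidal 9.7097, simple-harmonic 9.1631
β=84°: printed 11.1145 | uniform 9.8000, cycloidal 11.9191, simple-harmonic 11.1145
only one law matches every sample → simple-harmonic

simple-harmonic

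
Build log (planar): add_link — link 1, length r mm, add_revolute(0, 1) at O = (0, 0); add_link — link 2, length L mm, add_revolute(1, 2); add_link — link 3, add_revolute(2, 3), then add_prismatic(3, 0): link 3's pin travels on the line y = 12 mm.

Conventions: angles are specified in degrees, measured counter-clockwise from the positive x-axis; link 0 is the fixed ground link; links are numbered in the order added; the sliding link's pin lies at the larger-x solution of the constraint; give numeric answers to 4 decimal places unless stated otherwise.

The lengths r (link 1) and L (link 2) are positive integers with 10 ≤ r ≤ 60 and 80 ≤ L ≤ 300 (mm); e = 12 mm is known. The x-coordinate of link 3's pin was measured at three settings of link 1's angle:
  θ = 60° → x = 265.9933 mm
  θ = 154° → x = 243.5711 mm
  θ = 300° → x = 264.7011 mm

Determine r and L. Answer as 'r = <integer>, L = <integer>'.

constraint per measurement: (x − r cos θ)² + (r sin θ − e)² = L²
subtracting the θ₁ and θ₂ equations cancels the r² and L² terms:
r = (x₁² − x₂²) / (2[(x₁cos θ₁ + e sin θ₁) − (x₂cos θ₂ + e sin θ₂)]) = 16.0000 → r = 16
L² = (x₁ − r cos θ₁)² + (r sin θ₁ − e)² = 66563.9891 → L = 258.0000 → L = 258
check at θ₃=300°: x = 264.7011 (printed 264.7011) ✓

r = 16, L = 258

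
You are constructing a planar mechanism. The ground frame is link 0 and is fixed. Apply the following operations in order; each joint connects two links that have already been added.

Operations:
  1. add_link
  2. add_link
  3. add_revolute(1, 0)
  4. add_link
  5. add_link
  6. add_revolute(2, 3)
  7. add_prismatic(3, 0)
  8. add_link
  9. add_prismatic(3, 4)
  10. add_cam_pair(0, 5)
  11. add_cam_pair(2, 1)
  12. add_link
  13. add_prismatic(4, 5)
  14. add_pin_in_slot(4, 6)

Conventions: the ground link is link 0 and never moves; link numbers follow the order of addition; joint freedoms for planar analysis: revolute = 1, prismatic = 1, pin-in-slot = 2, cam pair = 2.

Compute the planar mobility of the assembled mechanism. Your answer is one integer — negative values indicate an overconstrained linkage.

(L,J1,J2)=(1,0,0); link0 fixed
link1: (2,0,0)
link2: (3,0,0)
R 1-0 [J1]: (3,1,0)
link3: (4,1,0)
link4: (5,1,0)
R 2-3 [J1]: (5,2,0)
P 3-0 [J1]: (5,3,0)
link5: (6,3,0)
P 3-4 [J1]: (6,4,0)
C 0-5 [J2]: (6,4,1)
C 2-1 [J2]: (6,4,2)
link6: (7,4,2)
P 4-5 [J1]: (7,5,2)
PS 4-6 [J2]: (7,5,3)
Grübler: 3·6 − 2·5 − 3 = 5

M = 5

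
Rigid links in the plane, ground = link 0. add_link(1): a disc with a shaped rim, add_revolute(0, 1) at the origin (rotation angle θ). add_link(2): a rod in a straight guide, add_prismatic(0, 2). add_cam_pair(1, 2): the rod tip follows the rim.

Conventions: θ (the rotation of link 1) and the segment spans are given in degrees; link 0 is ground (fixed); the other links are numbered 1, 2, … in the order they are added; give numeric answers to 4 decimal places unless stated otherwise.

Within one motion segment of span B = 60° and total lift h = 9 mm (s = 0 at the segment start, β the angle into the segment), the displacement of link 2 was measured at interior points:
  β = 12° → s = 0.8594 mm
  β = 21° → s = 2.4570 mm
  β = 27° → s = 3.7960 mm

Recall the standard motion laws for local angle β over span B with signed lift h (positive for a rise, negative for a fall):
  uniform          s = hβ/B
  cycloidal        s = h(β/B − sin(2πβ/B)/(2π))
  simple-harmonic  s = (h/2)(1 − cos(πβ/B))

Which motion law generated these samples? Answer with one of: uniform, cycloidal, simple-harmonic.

candidates at β/B = r: uniform s = h·r (linear in β); cycloidal s = h·(r − sin(2πr)/(2π)); simple-harmonic s = (h/2)(1 − cos(πr))
β=12°: printed 0.8594 | uniform 1.8000, cycloidal 0.4377, simple-harmonic 0.8594
β=21°: printed 2.4570 | uniform 3.1500, cycloidal 1.9912, simple-harmonic 2.4570
β=27°: printed 3.7960 | uniform 4.0500, cycloidal 3.6074, simple-harmonic 3.7960
only one law matches every sample → simple-harmonic

simple-harmonic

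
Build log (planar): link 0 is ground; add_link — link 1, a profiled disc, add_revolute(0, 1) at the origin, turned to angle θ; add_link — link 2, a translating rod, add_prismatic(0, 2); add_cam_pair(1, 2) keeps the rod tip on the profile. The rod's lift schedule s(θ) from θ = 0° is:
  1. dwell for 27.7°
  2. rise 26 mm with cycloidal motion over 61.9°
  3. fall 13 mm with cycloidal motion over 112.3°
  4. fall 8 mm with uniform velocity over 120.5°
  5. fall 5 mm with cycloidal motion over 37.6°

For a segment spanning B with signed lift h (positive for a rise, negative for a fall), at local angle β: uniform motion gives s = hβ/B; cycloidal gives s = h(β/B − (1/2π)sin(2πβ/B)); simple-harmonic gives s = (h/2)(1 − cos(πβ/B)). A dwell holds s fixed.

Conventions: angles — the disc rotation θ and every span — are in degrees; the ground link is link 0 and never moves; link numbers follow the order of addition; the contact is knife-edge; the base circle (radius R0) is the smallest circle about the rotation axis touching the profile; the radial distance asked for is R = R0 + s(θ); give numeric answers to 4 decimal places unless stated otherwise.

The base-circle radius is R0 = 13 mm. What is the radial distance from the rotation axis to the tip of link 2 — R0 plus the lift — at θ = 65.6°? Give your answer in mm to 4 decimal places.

seg 1 [0°–27.7°] dwell: s stays 0.0000
seg 2 [27.7°–89.6°] cycloidal, h=26: θ=65.6° here. β=37.9, B=61.9. 26·(0.6123 − sin(2π·0.6123)/(2π)) = 18.6023 → s = 18.6023
R = R0 + s = 13 + 18.6023 = 31.6023

31.6023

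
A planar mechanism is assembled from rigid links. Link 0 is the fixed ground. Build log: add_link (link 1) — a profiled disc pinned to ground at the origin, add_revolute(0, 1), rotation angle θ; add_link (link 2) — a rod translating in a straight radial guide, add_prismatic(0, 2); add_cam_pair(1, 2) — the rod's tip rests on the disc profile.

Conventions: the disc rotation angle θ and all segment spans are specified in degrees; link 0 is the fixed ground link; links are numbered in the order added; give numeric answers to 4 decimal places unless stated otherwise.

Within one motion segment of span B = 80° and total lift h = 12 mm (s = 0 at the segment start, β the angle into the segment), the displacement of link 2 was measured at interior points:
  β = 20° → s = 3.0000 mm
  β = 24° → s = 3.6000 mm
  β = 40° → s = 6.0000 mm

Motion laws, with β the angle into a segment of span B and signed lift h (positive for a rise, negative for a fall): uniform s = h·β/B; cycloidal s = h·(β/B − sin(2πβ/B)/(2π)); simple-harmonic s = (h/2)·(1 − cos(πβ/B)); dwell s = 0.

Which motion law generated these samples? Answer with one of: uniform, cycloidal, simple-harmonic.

candidates at β/B = r: uniform s = h·r (linear in β); cycloidal s = h·(r − sin(2πr)/(2π)); simple-harmonic s = (h/2)(1 − cos(πr))
β=20°: printed 3.0000 | uniform 3.0000, cycloidal 1.0901, simple-harmonic 1.7574
β=24°: printed 3.6000 | uniform 3.6000, cycloidal 1.7836, simple-harmonic 2.4733
β=40°: printed 6.0000 | uniform 6.0000, cycloidal 6.0000, simple-harmonic 6.0000
only one law matches every sample → uniform

uniform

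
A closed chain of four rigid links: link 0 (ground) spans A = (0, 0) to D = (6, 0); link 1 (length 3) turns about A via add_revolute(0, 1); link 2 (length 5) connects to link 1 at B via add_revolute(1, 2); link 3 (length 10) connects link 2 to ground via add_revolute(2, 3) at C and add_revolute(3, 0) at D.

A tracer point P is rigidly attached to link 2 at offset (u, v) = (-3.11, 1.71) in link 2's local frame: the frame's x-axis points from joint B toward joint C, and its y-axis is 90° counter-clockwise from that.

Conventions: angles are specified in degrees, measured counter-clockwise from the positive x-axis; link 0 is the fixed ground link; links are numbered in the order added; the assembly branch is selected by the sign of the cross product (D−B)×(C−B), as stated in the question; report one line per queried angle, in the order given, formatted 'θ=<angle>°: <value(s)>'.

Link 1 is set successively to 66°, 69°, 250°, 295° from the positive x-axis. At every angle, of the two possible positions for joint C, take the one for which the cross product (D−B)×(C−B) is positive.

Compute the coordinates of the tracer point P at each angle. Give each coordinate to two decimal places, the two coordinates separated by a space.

A=(0,0), D=(6.00,0)
θ=66°: B = A + 3.00·(cos66°, sin66°) = (1.2202, 2.7406)
θ=66°: |BD| = 5.5098
θ=66°: circle(B,5.00) ∩ circle(D,10.00): a=-4.0512, h=2.9305
θ=66°:   candidates: C₊=(-0.8366,7.2980) cross=16.146; C₋=(-3.7519,2.2136) cross=-16.146
θ=66°:   branch + wants cross > 0 → take C=(-0.8366,7.2980) (cross=16.146)
θ=66°: ex = (C−B)/|BC| = (-0.4114,0.9115); ey = (-0.9115,-0.4114)
θ=66°: P = B + -3.11·ex + 1.71·ey = (0.9409,-0.7975)
θ=69°: B = A + 3.00·(cos69°, sin69°) = (1.0751, 2.8007)
θ=69°: |BD| = 5.6656
θ=69°: circle(B,5.00) ∩ circle(D,10.00): a=-3.7861, h=3.2658
θ=69°:   candidates: C₊=(-0.6016,7.5112) cross=18.502; C₋=(-3.8305,1.8336) cross=-18.502
θ=69°:   branch + wants cross > 0 → take C=(-0.6016,7.5112) (cross=18.502)
θ=69°: ex = (C−B)/|BC| = (-0.3354,0.9421); ey = (-0.9421,-0.3354)
θ=69°: P = B + -3.11·ex + 1.71·ey = (0.5071,-0.7026)
θ=250°: B = A + 3.00·(cos250°, sin250°) = (-1.0261, -2.8191)
θ=250°: |BD| = 7.5705
θ=250°: circle(B,5.00) ∩ circle(D,10.00): a=-1.1682, h=4.8616
θ=250°:   candidates: C₊=(-3.9206,1.2579) cross=36.805; C₋=(-0.2999,-7.7661) cross=-36.805
θ=250°:   branch + wants cross > 0 → take C=(-3.9206,1.2579) (cross=36.805)
θ=250°: ex = (C−B)/|BC| = (-0.5789,0.8154); ey = (-0.8154,-0.5789)
θ=250°: P = B + -3.11·ex + 1.71·ey = (-0.6200,-6.3449)
θ=295°: B = A + 3.00·(cos295°, sin295°) = (1.2679, -2.7189)
θ=295°: |BD| = 5.4576
θ=295°: circle(B,5.00) ∩ circle(D,10.00): a=-4.1423, h=2.8002
θ=295°:   candidates: C₊=(-3.7189,-2.3546) cross=15.283; C₋=(-0.9288,-7.2106) cross=-15.283
θ=295°:   branch + wants cross > 0 → take C=(-3.7189,-2.3546) (cross=15.283)
θ=295°: ex = (C−B)/|BC| = (-0.9973,0.0729); ey = (-0.0729,-0.9973)
θ=295°: P = B + -3.11·ex + 1.71·ey = (4.2450,-4.6510)

θ=66°: 0.94 -0.80
θ=69°: 0.51 -0.70
θ=250°: -0.62 -6.34
θ=295°: 4.24 -4.65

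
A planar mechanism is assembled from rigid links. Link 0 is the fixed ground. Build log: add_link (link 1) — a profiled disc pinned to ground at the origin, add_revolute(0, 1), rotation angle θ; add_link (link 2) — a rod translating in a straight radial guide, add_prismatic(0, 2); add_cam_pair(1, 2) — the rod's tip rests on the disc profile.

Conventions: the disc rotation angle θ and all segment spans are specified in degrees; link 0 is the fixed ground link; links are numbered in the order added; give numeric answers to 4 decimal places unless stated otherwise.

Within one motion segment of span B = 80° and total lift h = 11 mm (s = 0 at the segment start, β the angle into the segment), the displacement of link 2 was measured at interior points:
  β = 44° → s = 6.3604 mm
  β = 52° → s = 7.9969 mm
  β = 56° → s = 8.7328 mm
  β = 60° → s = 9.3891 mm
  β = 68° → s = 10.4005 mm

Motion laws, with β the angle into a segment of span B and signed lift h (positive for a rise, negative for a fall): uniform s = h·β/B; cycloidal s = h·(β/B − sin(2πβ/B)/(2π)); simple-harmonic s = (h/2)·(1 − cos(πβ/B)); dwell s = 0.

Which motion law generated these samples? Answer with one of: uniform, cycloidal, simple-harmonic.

candidates at β/B = r: uniform s = h·r (linear in β); cycloidal s = h·(r − sin(2πr)/(2π)); simple-harmonic s = (h/2)(1 − cos(πr))
β=44°: printed 6.3604 | uniform 6.0500, cycloidal 6.5910, simple-harmonic 6.3604
β=52°: printed 7.9969 | uniform 7.1500, cycloidal 8.5663, simple-harmonic 7.9969
β=56°: printed 8.7328 | uniform 7.7000, cycloidal 9.3650, simple-harmonic 8.7328
β=60°: printed 9.3891 | uniform 8.2500, cycloidal 10.0007, simple-harmonic 9.3891
β=68°: printed 10.4005 | uniform 9.3500, cycloidal 10.7663, simple-harmonic 10.4005
only one law matches every sample → simple-harmonic

simple-harmonic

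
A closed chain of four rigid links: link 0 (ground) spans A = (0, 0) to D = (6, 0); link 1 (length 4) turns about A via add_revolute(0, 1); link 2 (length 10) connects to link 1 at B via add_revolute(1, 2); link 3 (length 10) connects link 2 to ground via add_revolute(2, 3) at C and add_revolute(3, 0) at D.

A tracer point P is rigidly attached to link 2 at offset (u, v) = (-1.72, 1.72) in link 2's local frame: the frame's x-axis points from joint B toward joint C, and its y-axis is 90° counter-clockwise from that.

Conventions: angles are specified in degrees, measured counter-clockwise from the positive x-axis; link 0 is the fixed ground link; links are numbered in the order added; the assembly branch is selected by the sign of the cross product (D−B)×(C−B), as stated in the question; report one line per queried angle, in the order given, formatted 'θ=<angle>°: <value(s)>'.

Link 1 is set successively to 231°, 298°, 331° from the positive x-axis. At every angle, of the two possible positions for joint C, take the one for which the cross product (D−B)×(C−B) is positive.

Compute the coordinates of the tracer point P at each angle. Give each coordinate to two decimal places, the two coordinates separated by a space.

A=(0,0), D=(6.00,0)
θ=231°: B = A + 4.00·(cos231°, sin231°) = (-2.5173, -3.1086)
θ=231°: |BD| = 9.0668
θ=231°: circle(B,10.00) ∩ circle(D,10.00): a=4.5334, h=8.9134
θ=231°:   candidates: C₊=(-1.3146,6.8188) cross=80.816; C₋=(4.7973,-9.9274) cross=-80.816
θ=231°:   branch + wants cross > 0 → take C=(-1.3146,6.8188) (cross=80.816)
θ=231°: ex = (C−B)/|BC| = (0.1203,0.9927); ey = (-0.9927,0.1203)
θ=231°: P = B + -1.72·ex + 1.72·ey = (-4.4317,-4.6092)
θ=298°: B = A + 4.00·(cos298°, sin298°) = (1.8779, -3.5318)
θ=298°: |BD| = 5.4282
θ=298°: circle(B,10.00) ∩ circle(D,10.00): a=2.7141, h=9.6246
θ=298°:   candidates: C₊=(-2.3232,5.5429) cross=52.244; C₋=(10.2011,-9.0747) cross=-52.244
θ=298°:   branch + wants cross > 0 → take C=(-2.3232,5.5429) (cross=52.244)
θ=298°: ex = (C−B)/|BC| = (-0.4201,0.9075); ey = (-0.9075,-0.4201)
θ=298°: P = B + -1.72·ex + 1.72·ey = (1.0396,-5.8152)
θ=331°: B = A + 4.00·(cos331°, sin331°) = (3.4985, -1.9392)
θ=331°: |BD| = 3.1652
θ=331°: circle(B,10.00) ∩ circle(D,10.00): a=1.5826, h=9.8740
θ=331°:   candidates: C₊=(-1.3004,6.8341) cross=31.253; C₋=(10.7988,-8.7733) cross=-31.253
θ=331°:   branch + wants cross > 0 → take C=(-1.3004,6.8341) (cross=31.253)
θ=331°: ex = (C−B)/|BC| = (-0.4799,0.8773); ey = (-0.8773,-0.4799)
θ=331°: P = B + -1.72·ex + 1.72·ey = (2.8149,-4.2737)

θ=231°: -4.43 -4.61
θ=298°: 1.04 -5.82
θ=331°: 2.81 -4.27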